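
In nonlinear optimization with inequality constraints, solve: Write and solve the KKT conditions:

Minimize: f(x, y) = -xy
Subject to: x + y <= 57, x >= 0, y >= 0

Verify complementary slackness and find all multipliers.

Problem: min -xy s.t. x + y <= 57 (multiplier lambda), x >= 0 (mu_x), y >= 0 (mu_y)
KKT stationarity: -y + lambda - mu_x = 0, -x + lambda - mu_y = 0, with lambda, mu_x, mu_y >= 0
Complementary slackness: lambda*(x + y - 57) = 0, mu_x*x = 0, mu_y*y = 0
If lambda = 0: y = -mu_x <= 0 and x = -mu_y <= 0 force x = y = 0 with f = 0; but x = y = 57/2 is feasible with f = -3249/4 < 0, so this is not the minimum. Hence lambda > 0 and x + y = 57.
Try x > 0, y > 0 (so mu_x = mu_y = 0): y = lambda, x = lambda => x = y = lambda
x + y = 57 => 2*lambda = 57 => lambda = 57/2
x* = y* = 57/2 > 0, consistent with mu_x = mu_y = 0.
(Any feasible point with x = 0 or y = 0 has f = 0 > -3249/4, so the minimum is not on those boundaries.)
min(-xy) = -3249/4 (i.e. max xy = 3249/4)
Multipliers: lambda = 57/2, mu_x = 0, mu_y = 0
Complementary slackness: lambda*(x + y - 57) = 57/2*(57/2 + 57/2 - 57) = 0, mu_x*x = 0*57/2 = 0, mu_y*y = 0*57/2 = 0. Satisfied.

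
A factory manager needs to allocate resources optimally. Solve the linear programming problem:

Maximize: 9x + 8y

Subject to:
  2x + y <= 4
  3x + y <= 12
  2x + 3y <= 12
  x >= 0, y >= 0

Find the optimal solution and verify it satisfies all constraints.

Feasible vertices: (0, 0), (0, 4), (2, 0)
Objective 9x + 8y at each vertex:
  (0, 0): 0
  (0, 4): 32
  (2, 0): 18
Maximum is 32 at (0, 4).
Verify constraints at (x, y) = (0, 4):
  2*0 + 1*4 = 4 <= 4 (active)
  3*0 + 1*4 = 4 <= 12
  2*0 + 3*4 = 12 <= 12 (active)
  x = 0 >= 0, y = 4 >= 0. All constraints satisfied.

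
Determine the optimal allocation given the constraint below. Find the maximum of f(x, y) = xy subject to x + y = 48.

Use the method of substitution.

Substitute y = 48 - x into f(x,y) = xy:
g(x) = x(48 - x) = 48x - x^2
g'(x) = 48 - 2x = 0  =>  x = 24
y = 48 - 24 = 24
Maximum value = 24 * 24 = 576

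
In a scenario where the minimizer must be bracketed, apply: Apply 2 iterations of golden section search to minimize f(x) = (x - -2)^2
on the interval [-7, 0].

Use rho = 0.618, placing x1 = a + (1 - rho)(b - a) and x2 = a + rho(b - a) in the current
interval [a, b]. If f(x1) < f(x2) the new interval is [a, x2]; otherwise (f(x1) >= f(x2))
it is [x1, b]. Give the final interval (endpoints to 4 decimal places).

Golden section search for min of f(x) = (x - -2)^2 on [-7, 0].
Each step: x1 = a + (1 - rho)(b - a), x2 = a + rho(b - a); if f(x1) < f(x2) keep [a, x2], otherwise keep [x1, b].
Step 1: [-7.0000, 0.0000], x1=-4.3260 (f=5.4103), x2=-2.6740 (f=0.4543); f(x1) > f(x2) => keep [-4.3260, 0.0000]
Step 2: [-4.3260, 0.0000], x1=-2.6735 (f=0.4536), x2=-1.6525 (f=0.1207); f(x1) > f(x2) => keep [-2.6735, 0.0000]
Final interval: [-2.6735, 0.0000]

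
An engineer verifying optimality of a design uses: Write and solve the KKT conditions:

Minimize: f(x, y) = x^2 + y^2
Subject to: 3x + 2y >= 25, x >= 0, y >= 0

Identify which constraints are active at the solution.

KKT conditions for min x^2 + y^2 s.t. 3x + 2y >= 25, x >= 0, y >= 0:
Stationarity: 2x = mu*3 + mu_x, 2y = mu*2 + mu_y, with mu, mu_x, mu_y >= 0
Complementary slackness: mu*(3x + 2y - 25) = 0, mu_x*x = 0, mu_y*y = 0
(0, 0) is infeasible (3*0 + 2*0 < 25), so if mu = 0 stationarity would force x = mu_x/2 >= 0, y = mu_y/2 >= 0 with mu_x*x = mu_y*y = 0, i.e. x = y = 0: contradiction. Hence mu > 0 and 3x + 2y = 25 is active.
Try x > 0, y > 0 (so mu_x = mu_y = 0): x = 3*mu/2, y = 2*mu/2
Substitute: 3*(3*mu/2) + 2*(2*mu/2) = 25
  mu*13/2 = 25 => mu = 50/13
x* = 75/13 > 0, y* = 50/13 > 0, consistent with mu_x = mu_y = 0.
f is convex and the constraints are linear, so this KKT point is the global minimum.
f* = 625/13
Active constraints: 3x + 2y >= 25 (holds with equality, mu = 50/13 > 0); x >= 0 and y >= 0 are inactive (mu_x = mu_y = 0).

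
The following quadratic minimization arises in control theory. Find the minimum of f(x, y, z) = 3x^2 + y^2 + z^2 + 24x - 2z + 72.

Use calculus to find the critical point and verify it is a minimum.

f(x,y,z) = 3x^2 + y^2 + z^2 + 24x - 2z + 72
df/dx = 6x + (24) = 0 => x = -4
df/dy = 2y + (0) = 0 => y = 0
df/dz = 2z + (-2) = 0 => z = 1
f(-4,0,1) = 3*(-4)^2 + 1*(0)^2 + 1*(1)^2 + 24*(-4) + -2*(1) + 72 = 23
Hessian is diagonal with entries 6, 2, 2 > 0, confirmed minimum.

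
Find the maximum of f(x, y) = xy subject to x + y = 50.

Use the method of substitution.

Substitute y = 50 - x into f(x,y) = xy:
g(x) = x(50 - x) = 50x - x^2
g'(x) = 50 - 2x = 0  =>  x = 25
y = 50 - 25 = 25
Maximum value = 25 * 25 = 625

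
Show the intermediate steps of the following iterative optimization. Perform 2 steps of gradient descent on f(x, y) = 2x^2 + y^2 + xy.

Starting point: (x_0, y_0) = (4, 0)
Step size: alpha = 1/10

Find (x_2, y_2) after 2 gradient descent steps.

f(x,y) = 2x^2 + y^2 + xy
grad_x = 4x + 1y, grad_y = 2y + 1x
Step 1: grad = (16, 4), (12/5, -2/5)
Step 2: grad = (46/5, 8/5), (37/25, -14/25)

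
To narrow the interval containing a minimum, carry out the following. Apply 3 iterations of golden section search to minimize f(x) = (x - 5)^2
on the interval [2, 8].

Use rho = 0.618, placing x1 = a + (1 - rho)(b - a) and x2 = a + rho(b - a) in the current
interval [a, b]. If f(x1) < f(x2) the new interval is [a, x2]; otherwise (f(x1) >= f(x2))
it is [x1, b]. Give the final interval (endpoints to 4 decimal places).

Golden section search for min of f(x) = (x - 5)^2 on [2, 8].
Each step: x1 = a + (1 - rho)(b - a), x2 = a + rho(b - a); if f(x1) < f(x2) keep [a, x2], otherwise keep [x1, b].
Step 1: [2.0000, 8.0000], x1=4.2920 (f=0.5013), x2=5.7080 (f=0.5013); f(x1) = f(x2) (tie, not '<') => keep [4.2920, 8.0000]
Step 2: [4.2920, 8.0000], x1=5.7085 (f=0.5019), x2=6.5835 (f=2.5076); f(x1) < f(x2) => keep [4.2920, 6.5835]
Step 3: [4.2920, 6.5835], x1=5.1674 (f=0.0280), x2=5.7082 (f=0.5015); f(x1) < f(x2) => keep [4.2920, 5.7082]
Final interval: [4.2920, 5.7082]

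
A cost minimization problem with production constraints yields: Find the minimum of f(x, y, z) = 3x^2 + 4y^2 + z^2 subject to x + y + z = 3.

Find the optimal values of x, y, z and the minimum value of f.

Using Lagrange multipliers on f = 3x^2 + 4y^2 + z^2 with constraint x + y + z = 3:
Conditions: 2*3*x = lambda, 2*4*y = lambda, 2*1*z = lambda
So x = lambda/6, y = lambda/8, z = lambda/2
Substituting into constraint: lambda * (19/24) = 3
lambda = 72/19
x = 12/19, y = 9/19, z = 36/19
Minimum value = 108/19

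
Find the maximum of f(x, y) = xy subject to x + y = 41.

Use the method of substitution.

Substitute y = 41 - x into f(x,y) = xy:
g(x) = x(41 - x) = 41x - x^2
g'(x) = 41 - 2x = 0  =>  x = 41/2
y = 41 - 41/2 = 41/2
Maximum value = (41/2) * (41/2) = 1681/4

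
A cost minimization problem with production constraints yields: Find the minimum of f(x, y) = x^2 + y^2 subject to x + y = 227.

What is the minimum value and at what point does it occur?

Substitute y = 227 - x into f(x,y) = x^2 + y^2:
g(x) = x^2 + (227 - x)^2 = 2x^2 - 454x + 51529
g'(x) = 4x - 454 = 0  =>  x = 227/2
y = 227 - 227/2 = 227/2
Minimum value = (227/2)^2 + (227/2)^2 = 51529/2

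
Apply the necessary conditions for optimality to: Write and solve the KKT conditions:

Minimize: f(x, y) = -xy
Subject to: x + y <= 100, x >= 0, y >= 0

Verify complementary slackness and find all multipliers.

Problem: min -xy s.t. x + y <= 100 (multiplier lambda), x >= 0 (mu_x), y >= 0 (mu_y)
KKT stationarity: -y + lambda - mu_x = 0, -x + lambda - mu_y = 0, with lambda, mu_x, mu_y >= 0
Complementary slackness: lambda*(x + y - 100) = 0, mu_x*x = 0, mu_y*y = 0
If lambda = 0: y = -mu_x <= 0 and x = -mu_y <= 0 force x = y = 0 with f = 0; but x = y = 50 is feasible with f = -2500 < 0, so this is not the minimum. Hence lambda > 0 and x + y = 100.
Try x > 0, y > 0 (so mu_x = mu_y = 0): y = lambda, x = lambda => x = y = lambda
x + y = 100 => 2*lambda = 100 => lambda = 50
x* = y* = 50 > 0, consistent with mu_x = mu_y = 0.
(Any feasible point with x = 0 or y = 0 has f = 0 > -2500, so the minimum is not on those boundaries.)
min(-xy) = -2500 (i.e. max xy = 2500)
Multipliers: lambda = 50, mu_x = 0, mu_y = 0
Complementary slackness: lambda*(x + y - 100) = 50*(50 + 50 - 100) = 0, mu_x*x = 0*50 = 0, mu_y*y = 0*50 = 0. Satisfied.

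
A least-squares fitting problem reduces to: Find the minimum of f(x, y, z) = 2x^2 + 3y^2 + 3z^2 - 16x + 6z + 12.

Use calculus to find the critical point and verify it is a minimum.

f(x,y,z) = 2x^2 + 3y^2 + 3z^2 - 16x + 6z + 12
df/dx = 4x + (-16) = 0 => x = 4
df/dy = 6y + (0) = 0 => y = 0
df/dz = 6z + (6) = 0 => z = -1
f(4,0,-1) = 2*(4)^2 + 3*(0)^2 + 3*(-1)^2 + -16*(4) + 6*(-1) + 12 = -23
Hessian is diagonal with entries 4, 6, 6 > 0, confirmed minimum.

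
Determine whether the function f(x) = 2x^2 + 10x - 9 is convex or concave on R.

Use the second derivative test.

f(x) = 2x^2 + 10x - 9
f'(x) = 4x + 10
f''(x) = 4
Since f''(x) = 4 > 0 for all x, f is convex on R.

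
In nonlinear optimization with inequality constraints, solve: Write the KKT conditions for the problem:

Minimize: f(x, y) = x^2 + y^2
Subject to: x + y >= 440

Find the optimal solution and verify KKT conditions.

KKT conditions for min x^2 + y^2 s.t. x + y >= 440:
Stationarity: 2x = mu, 2y = mu
So x = y = mu/2.
Complementary slackness: mu*(x + y - 440) = 0
Primal feasibility: x + y >= 440; dual feasibility: mu >= 0
If mu = 0 then x = y = 0, but 0 + 0 < 440 is infeasible, so the constraint is active.
Constraint active: x + y = 2*(mu/2) = 440 => mu = 440
x = y = 220, f = 96800
Verify: stationarity 2*220 = 440 = mu; primal 220 + 220 = 440 >= 440; dual mu = 440 >= 0; complementary slackness 440*(440 - 440) = 0. All KKT conditions hold.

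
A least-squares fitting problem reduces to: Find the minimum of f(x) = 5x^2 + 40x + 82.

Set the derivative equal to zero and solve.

f(x) = 5x^2 + 40x + 82
f'(x) = 10x + (40) = 0
x = -40/10 = -4
f(-4) = 2
Since f''(x) = 10 > 0, this is a minimum.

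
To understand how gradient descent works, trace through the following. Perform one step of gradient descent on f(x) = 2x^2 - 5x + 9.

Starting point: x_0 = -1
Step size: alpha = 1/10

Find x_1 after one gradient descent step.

f(x) = 2x^2 - 5x + 9
f'(x) = 4x - 5
f'(-1) = 4*-1 + (-5) = -9
x_1 = x_0 - alpha * f'(x_0) = -1 - 1/10 * -9 = -1/10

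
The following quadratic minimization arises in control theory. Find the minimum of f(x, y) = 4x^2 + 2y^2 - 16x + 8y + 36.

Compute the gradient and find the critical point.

f(x,y) = 4x^2 + 2y^2 - 16x + 8y + 36
df/dx = 8x + (-16) = 0  =>  x = 2
df/dy = 4y + (8) = 0  =>  y = -2
f(2, -2) = 4*(2)^2 + 2*(-2)^2 + -16*(2) + 8*(-2) + 36 = 12
Hessian is diagonal with entries 8, 4 > 0, so this is a minimum.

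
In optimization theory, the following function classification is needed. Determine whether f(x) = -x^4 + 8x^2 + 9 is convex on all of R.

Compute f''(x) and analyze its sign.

f(x) = -x^4 + 8x^2 + 9
f'(x) = -4x^3 + 16x
f''(x) = -12x^2 + 16
f''(x) = -12x^2 + 16 -> -inf as |x| -> inf
Therefore, f is not globally convex on R.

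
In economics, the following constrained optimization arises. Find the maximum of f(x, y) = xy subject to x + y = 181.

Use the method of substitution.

Substitute y = 181 - x into f(x,y) = xy:
g(x) = x(181 - x) = 181x - x^2
g'(x) = 181 - 2x = 0  =>  x = 181/2
y = 181 - 181/2 = 181/2
Maximum value = (181/2) * (181/2) = 32761/4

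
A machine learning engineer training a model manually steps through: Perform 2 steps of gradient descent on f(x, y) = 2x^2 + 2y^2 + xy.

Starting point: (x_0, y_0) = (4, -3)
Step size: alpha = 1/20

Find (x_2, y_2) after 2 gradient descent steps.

f(x,y) = 2x^2 + 2y^2 + xy
grad_x = 4x + 1y, grad_y = 4y + 1x
Step 1: grad = (13, -8), (67/20, -13/5)
Step 2: grad = (54/5, -141/20), (281/100, -899/400)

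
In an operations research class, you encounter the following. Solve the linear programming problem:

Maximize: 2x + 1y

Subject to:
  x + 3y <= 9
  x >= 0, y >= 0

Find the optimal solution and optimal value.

The feasible region has vertices at [(0, 0), (9, 0), (0, 3)].
Checking objective 2x + 1y at each vertex:
  (0, 0): 2*0 + 1*0 = 0
  (9, 0): 2*9 + 1*0 = 18
  (0, 3): 2*0 + 1*3 = 3
Maximum is 18 at (9, 0).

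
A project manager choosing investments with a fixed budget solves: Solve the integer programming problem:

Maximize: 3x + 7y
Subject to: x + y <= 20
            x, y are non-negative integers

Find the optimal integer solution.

Objective: 3x + 7y, constraint: x + y <= 20
Coefficient of y is 7 > coefficient of x is 3, so allocate the entire budget to y.
Optimal: x = 0, y = 20, value = 140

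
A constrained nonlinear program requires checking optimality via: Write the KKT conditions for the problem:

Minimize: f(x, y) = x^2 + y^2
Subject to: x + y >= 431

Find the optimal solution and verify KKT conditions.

KKT conditions for min x^2 + y^2 s.t. x + y >= 431:
Stationarity: 2x = mu, 2y = mu
So x = y = mu/2.
Complementary slackness: mu*(x + y - 431) = 0
Primal feasibility: x + y >= 431; dual feasibility: mu >= 0
If mu = 0 then x = y = 0, but 0 + 0 < 431 is infeasible, so the constraint is active.
Constraint active: x + y = 2*(mu/2) = 431 => mu = 431
x = y = 431/2, f = 185761/2
Verify: stationarity 2*(431/2) = 431 = mu; primal 431/2 + 431/2 = 431 >= 431; dual mu = 431 >= 0; complementary slackness 431*(431 - 431) = 0. All KKT conditions hold.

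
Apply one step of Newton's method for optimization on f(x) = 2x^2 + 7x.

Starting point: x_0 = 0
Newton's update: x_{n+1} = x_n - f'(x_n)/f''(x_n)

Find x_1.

f(x) = 2x^2 + 7x
f'(x) = 4x + (7), f''(x) = 4
Newton step: x_1 = x_0 - f'(x_0)/f''(x_0)
f'(0) = 7
x_1 = 0 - 7/4 = -7/4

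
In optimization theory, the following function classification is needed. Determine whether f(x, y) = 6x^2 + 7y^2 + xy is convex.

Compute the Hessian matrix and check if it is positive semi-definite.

f(x,y) = 6x^2 + 7y^2 + xy
Hessian H = [[12, 1], [1, 14]]
trace(H) = 26, det(H) = 167
Eigenvalues: (26 +/- sqrt(8)) / 2 = 14.41, 11.59
Since both eigenvalues > 0, f is convex.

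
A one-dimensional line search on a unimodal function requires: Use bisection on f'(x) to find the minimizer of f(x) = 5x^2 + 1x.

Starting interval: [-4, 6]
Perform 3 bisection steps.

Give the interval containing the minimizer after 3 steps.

Finding critical point of f(x) = 5x^2 + 1x using bisection on f'(x) = 10x + 1.
f'(x) = 0 when x = -1/10.
Starting interval: [-4, 6]
Step 1: mid = 1, f'(mid) = 11, new interval = [-4, 1]
Step 2: mid = -3/2, f'(mid) = -14, new interval = [-3/2, 1]
Step 3: mid = -1/4, f'(mid) = -3/2, new interval = [-1/4, 1]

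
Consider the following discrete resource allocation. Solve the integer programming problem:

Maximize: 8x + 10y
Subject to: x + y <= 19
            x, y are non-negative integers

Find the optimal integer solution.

Objective: 8x + 10y, constraint: x + y <= 19
Coefficient of y is 10 > coefficient of x is 8, so allocate the entire budget to y.
Optimal: x = 0, y = 19, value = 190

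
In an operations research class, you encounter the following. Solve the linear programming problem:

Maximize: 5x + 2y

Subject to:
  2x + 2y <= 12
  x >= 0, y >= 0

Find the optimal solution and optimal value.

The feasible region has vertices at [(0, 0), (6, 0), (0, 6)].
Checking objective 5x + 2y at each vertex:
  (0, 0): 5*0 + 2*0 = 0
  (6, 0): 5*6 + 2*0 = 30
  (0, 6): 5*0 + 2*6 = 12
Maximum is 30 at (6, 0).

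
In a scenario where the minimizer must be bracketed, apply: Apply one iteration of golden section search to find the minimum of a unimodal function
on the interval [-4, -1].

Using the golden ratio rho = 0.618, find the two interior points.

Golden section search on [-4, -1].
Golden ratio rho = 0.618 (approx).
Interior points:
  x_1 = -4 + (1-0.618)*3 = -2.8540
  x_2 = -4 + 0.618*3 = -2.1460
Compare f(x_1) and f(x_2) to determine which subinterval to keep.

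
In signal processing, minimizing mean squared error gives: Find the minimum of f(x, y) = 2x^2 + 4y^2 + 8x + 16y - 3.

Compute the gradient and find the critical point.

f(x,y) = 2x^2 + 4y^2 + 8x + 16y - 3
df/dx = 4x + (8) = 0  =>  x = -2
df/dy = 8y + (16) = 0  =>  y = -2
f(-2, -2) = 2*(-2)^2 + 4*(-2)^2 + 8*(-2) + 16*(-2) + -3 = -27
Hessian is diagonal with entries 4, 8 > 0, so this is a minimum.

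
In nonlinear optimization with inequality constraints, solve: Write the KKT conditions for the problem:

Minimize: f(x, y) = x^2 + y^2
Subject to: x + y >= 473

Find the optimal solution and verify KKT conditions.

KKT conditions for min x^2 + y^2 s.t. x + y >= 473:
Stationarity: 2x = mu, 2y = mu
So x = y = mu/2.
Complementary slackness: mu*(x + y - 473) = 0
Primal feasibility: x + y >= 473; dual feasibility: mu >= 0
If mu = 0 then x = y = 0, but 0 + 0 < 473 is infeasible, so the constraint is active.
Constraint active: x + y = 2*(mu/2) = 473 => mu = 473
x = y = 473/2, f = 223729/2
Verify: stationarity 2*(473/2) = 473 = mu; primal 473/2 + 473/2 = 473 >= 473; dual mu = 473 >= 0; complementary slackness 473*(473 - 473) = 0. All KKT conditions hold.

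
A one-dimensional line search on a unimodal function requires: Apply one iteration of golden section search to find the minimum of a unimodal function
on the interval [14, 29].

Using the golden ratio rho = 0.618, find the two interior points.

Golden section search on [14, 29].
Golden ratio rho = 0.618 (approx).
Interior points:
  x_1 = 14 + (1-0.618)*15 = 19.7300
  x_2 = 14 + 0.618*15 = 23.2700
Compare f(x_1) and f(x_2) to determine which subinterval to keep.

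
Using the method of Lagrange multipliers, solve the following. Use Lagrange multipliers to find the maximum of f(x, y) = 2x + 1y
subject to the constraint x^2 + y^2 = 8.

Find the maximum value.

Set up Lagrange conditions: grad f = lambda * grad g
  2 = 2*lambda*x
  1 = 2*lambda*y
From these: x/y = 2/1, so x = 2t, y = 1t for some t.
Substitute into constraint: (2t)^2 + (1t)^2 = 8
  t^2 * 5 = 8
  t = sqrt(8/5)
Maximum = 2*x + 1*y = (2^2 + 1^2)*t = 5 * sqrt(8/5) = sqrt(40)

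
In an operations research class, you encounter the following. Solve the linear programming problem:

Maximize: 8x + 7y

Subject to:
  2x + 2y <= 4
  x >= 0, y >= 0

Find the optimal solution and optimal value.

The feasible region has vertices at [(0, 0), (2, 0), (0, 2)].
Checking objective 8x + 7y at each vertex:
  (0, 0): 8*0 + 7*0 = 0
  (2, 0): 8*2 + 7*0 = 16
  (0, 2): 8*0 + 7*2 = 14
Maximum is 16 at (2, 0).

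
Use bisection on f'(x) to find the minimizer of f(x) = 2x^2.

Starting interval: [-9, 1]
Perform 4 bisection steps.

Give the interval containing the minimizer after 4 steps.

Finding critical point of f(x) = 2x^2 using bisection on f'(x) = 4x + 0.
f'(x) = 0 when x = 0.
Starting interval: [-9, 1]
Step 1: mid = -4, f'(mid) = -16, new interval = [-4, 1]
Step 2: mid = -3/2, f'(mid) = -6, new interval = [-3/2, 1]
Step 3: mid = -1/4, f'(mid) = -1, new interval = [-1/4, 1]
Step 4: mid = 3/8, f'(mid) = 3/2, new interval = [-1/4, 3/8]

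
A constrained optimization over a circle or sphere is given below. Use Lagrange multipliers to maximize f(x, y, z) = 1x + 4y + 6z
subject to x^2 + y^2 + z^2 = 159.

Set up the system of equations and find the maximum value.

Lagrange conditions: 1 = 2*lambda*x, 4 = 2*lambda*y, 6 = 2*lambda*z
So x:1 = y:4 = z:6, i.e. x = 1t, y = 4t, z = 6t
Constraint: t^2*(1^2 + 4^2 + 6^2) = 159
  t^2 * 53 = 159  =>  t = sqrt(3)
Maximum = 1*1t + 4*4t + 6*6t = 53*sqrt(3) = sqrt(8427)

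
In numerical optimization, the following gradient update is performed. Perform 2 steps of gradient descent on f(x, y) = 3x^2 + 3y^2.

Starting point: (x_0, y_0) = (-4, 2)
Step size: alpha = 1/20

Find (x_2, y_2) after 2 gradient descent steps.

f(x,y) = 3x^2 + 3y^2
grad_x = 6x + 0y, grad_y = 6y + 0x
Step 1: grad = (-24, 12), (-14/5, 7/5)
Step 2: grad = (-84/5, 42/5), (-49/25, 49/50)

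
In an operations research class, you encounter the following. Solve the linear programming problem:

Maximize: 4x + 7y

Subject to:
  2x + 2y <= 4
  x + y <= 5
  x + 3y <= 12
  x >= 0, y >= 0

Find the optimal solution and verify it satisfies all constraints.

Feasible vertices: (0, 0), (0, 2), (2, 0)
Objective 4x + 7y at each vertex:
  (0, 0): 0
  (0, 2): 14
  (2, 0): 8
Maximum is 14 at (0, 2).
Verify constraints at (x, y) = (0, 2):
  2*0 + 2*2 = 4 <= 4 (active)
  1*0 + 1*2 = 2 <= 5
  1*0 + 3*2 = 6 <= 12
  x = 0 >= 0, y = 2 >= 0. All constraints satisfied.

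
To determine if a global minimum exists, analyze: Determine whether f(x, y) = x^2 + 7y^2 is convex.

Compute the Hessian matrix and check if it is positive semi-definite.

f(x,y) = x^2 + 7y^2
Hessian H = [[2, 0], [0, 14]]
trace(H) = 16, det(H) = 28
Eigenvalues: (16 +/- sqrt(144)) / 2 = 14, 2
Since both eigenvalues > 0, f is convex.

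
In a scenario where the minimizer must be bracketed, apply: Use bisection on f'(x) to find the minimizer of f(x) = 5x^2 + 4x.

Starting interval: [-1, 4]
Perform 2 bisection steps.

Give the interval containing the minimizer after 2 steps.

Finding critical point of f(x) = 5x^2 + 4x using bisection on f'(x) = 10x + 4.
f'(x) = 0 when x = -2/5.
Starting interval: [-1, 4]
Step 1: mid = 3/2, f'(mid) = 19, new interval = [-1, 3/2]
Step 2: mid = 1/4, f'(mid) = 13/2, new interval = [-1, 1/4]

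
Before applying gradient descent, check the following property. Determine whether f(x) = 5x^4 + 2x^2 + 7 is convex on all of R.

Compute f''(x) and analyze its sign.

f(x) = 5x^4 + 2x^2 + 7
f'(x) = 20x^3 + 4x
f''(x) = 60x^2 + 4
f''(x) = 60x^2 + 4 >= 4 > 0 for all x
Therefore, f is convex on R.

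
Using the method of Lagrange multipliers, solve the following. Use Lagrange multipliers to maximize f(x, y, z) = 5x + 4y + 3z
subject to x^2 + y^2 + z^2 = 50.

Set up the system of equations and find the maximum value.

Lagrange conditions: 5 = 2*lambda*x, 4 = 2*lambda*y, 3 = 2*lambda*z
So x:5 = y:4 = z:3, i.e. x = 5t, y = 4t, z = 3t
Constraint: t^2*(5^2 + 4^2 + 3^2) = 50
  t^2 * 50 = 50  =>  t = sqrt(1)
Maximum = 5*5t + 4*4t + 3*3t = 50*sqrt(1) = 50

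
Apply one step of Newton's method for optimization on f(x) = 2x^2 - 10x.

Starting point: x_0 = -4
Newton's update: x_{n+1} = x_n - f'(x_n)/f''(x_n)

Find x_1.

f(x) = 2x^2 - 10x
f'(x) = 4x + (-10), f''(x) = 4
Newton step: x_1 = x_0 - f'(x_0)/f''(x_0)
f'(-4) = -26
x_1 = -4 - -26/4 = 5/2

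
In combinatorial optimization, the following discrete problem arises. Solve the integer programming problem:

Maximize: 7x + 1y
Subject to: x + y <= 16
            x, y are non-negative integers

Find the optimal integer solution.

Objective: 7x + 1y, constraint: x + y <= 16
Coefficient of x is 7 >= coefficient of y is 1, so allocate the entire budget to x.
Optimal: x = 16, y = 0, value = 112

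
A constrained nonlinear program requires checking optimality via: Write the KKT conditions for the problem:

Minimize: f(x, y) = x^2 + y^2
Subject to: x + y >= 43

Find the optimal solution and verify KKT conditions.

KKT conditions for min x^2 + y^2 s.t. x + y >= 43:
Stationarity: 2x = mu, 2y = mu
So x = y = mu/2.
Complementary slackness: mu*(x + y - 43) = 0
Primal feasibility: x + y >= 43; dual feasibility: mu >= 0
If mu = 0 then x = y = 0, but 0 + 0 < 43 is infeasible, so the constraint is active.
Constraint active: x + y = 2*(mu/2) = 43 => mu = 43
x = y = 43/2, f = 1849/2
Verify: stationarity 2*(43/2) = 43 = mu; primal 43/2 + 43/2 = 43 >= 43; dual mu = 43 >= 0; complementary slackness 43*(43 - 43) = 0. All KKT conditions hold.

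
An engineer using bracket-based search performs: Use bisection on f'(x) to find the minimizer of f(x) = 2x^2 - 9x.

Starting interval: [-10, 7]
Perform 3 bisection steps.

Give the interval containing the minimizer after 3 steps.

Finding critical point of f(x) = 2x^2 - 9x using bisection on f'(x) = 4x + -9.
f'(x) = 0 when x = 9/4.
Starting interval: [-10, 7]
Step 1: mid = -3/2, f'(mid) = -15, new interval = [-3/2, 7]
Step 2: mid = 11/4, f'(mid) = 2, new interval = [-3/2, 11/4]
Step 3: mid = 5/8, f'(mid) = -13/2, new interval = [5/8, 11/4]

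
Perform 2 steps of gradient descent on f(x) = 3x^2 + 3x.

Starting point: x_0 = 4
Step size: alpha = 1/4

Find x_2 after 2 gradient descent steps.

f(x) = 3x^2 + 3x, f'(x) = 6x + (3)
Step 1: f'(4) = 27, x_1 = 4 - 1/4 * 27 = -11/4
Step 2: f'(-11/4) = -27/2, x_2 = -11/4 - 1/4 * -27/2 = 5/8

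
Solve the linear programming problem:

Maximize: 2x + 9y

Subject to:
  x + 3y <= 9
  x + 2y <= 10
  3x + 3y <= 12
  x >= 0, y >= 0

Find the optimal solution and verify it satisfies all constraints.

Feasible vertices: (0, 0), (0, 3), (3/2, 5/2), (4, 0)
Objective 2x + 9y at each vertex:
  (0, 0): 0
  (0, 3): 27
  (3/2, 5/2): 51/2
  (4, 0): 8
Maximum is 27 at (0, 3).
Verify constraints at (x, y) = (0, 3):
  1*0 + 3*3 = 9 <= 9 (active)
  1*0 + 2*3 = 6 <= 10
  3*0 + 3*3 = 9 <= 12
  x = 0 >= 0, y = 3 >= 0. All constraints satisfied.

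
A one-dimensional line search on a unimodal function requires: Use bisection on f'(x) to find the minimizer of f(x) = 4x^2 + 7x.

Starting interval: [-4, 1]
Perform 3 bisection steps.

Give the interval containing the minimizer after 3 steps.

Finding critical point of f(x) = 4x^2 + 7x using bisection on f'(x) = 8x + 7.
f'(x) = 0 when x = -7/8.
Starting interval: [-4, 1]
Step 1: mid = -3/2, f'(mid) = -5, new interval = [-3/2, 1]
Step 2: mid = -1/4, f'(mid) = 5, new interval = [-3/2, -1/4]
Step 3: mid = -7/8, f'(mid) = 0, new interval = [-7/8, -7/8]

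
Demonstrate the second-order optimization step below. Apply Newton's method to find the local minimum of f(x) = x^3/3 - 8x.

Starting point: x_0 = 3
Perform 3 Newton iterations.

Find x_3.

f(x) = x^3/3 - 8x
f'(x) = x^2 - 8, f''(x) = 2x
Newton update: x_{n+1} = x_n - (x_n^2 - 8)/(2*x_n)
Step 1: x_0 = 3, f'=1, f''=6, x_1 = 17/6
Step 2: x_1 = 17/6, f'=1/36, f''=17/3, x_2 = 577/204
Step 3: x_2 = 577/204, f'=1/41616, f''=577/102, x_3 = 665857/235416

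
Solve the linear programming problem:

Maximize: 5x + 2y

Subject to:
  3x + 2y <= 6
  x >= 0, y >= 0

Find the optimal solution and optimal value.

The feasible region has vertices at [(0, 0), (2, 0), (0, 3)].
Checking objective 5x + 2y at each vertex:
  (0, 0): 5*0 + 2*0 = 0
  (2, 0): 5*2 + 2*0 = 10
  (0, 3): 5*0 + 2*3 = 6
Maximum is 10 at (2, 0).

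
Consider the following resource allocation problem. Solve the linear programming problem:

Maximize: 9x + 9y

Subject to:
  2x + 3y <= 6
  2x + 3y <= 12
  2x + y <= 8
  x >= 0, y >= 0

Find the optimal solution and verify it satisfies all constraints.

Feasible vertices: (0, 0), (0, 2), (3, 0)
Objective 9x + 9y at each vertex:
  (0, 0): 0
  (0, 2): 18
  (3, 0): 27
Maximum is 27 at (3, 0).
Verify constraints at (x, y) = (3, 0):
  2*3 + 3*0 = 6 <= 6 (active)
  2*3 + 3*0 = 6 <= 12
  2*3 + 1*0 = 6 <= 8
  x = 3 >= 0, y = 0 >= 0. All constraints satisfied.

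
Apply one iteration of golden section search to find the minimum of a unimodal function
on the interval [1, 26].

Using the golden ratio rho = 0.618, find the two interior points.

Golden section search on [1, 26].
Golden ratio rho = 0.618 (approx).
Interior points:
  x_1 = 1 + (1-0.618)*25 = 10.5500
  x_2 = 1 + 0.618*25 = 16.4500
Compare f(x_1) and f(x_2) to determine which subinterval to keep.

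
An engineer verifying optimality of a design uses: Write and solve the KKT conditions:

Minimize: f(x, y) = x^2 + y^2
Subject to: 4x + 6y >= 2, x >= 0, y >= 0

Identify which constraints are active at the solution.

KKT conditions for min x^2 + y^2 s.t. 4x + 6y >= 2, x >= 0, y >= 0:
Stationarity: 2x = mu*4 + mu_x, 2y = mu*6 + mu_y, with mu, mu_x, mu_y >= 0
Complementary slackness: mu*(4x + 6y - 2) = 0, mu_x*x = 0, mu_y*y = 0
(0, 0) is infeasible (4*0 + 6*0 < 2), so if mu = 0 stationarity would force x = mu_x/2 >= 0, y = mu_y/2 >= 0 with mu_x*x = mu_y*y = 0, i.e. x = y = 0: contradiction. Hence mu > 0 and 4x + 6y = 2 is active.
Try x > 0, y > 0 (so mu_x = mu_y = 0): x = 4*mu/2, y = 6*mu/2
Substitute: 4*(4*mu/2) + 6*(6*mu/2) = 2
  mu*52/2 = 2 => mu = 1/13
x* = 2/13 > 0, y* = 3/13 > 0, consistent with mu_x = mu_y = 0.
f is convex and the constraints are linear, so this KKT point is the global minimum.
f* = 1/13
Active constraints: 4x + 6y >= 2 (holds with equality, mu = 1/13 > 0); x >= 0 and y >= 0 are inactive (mu_x = mu_y = 0).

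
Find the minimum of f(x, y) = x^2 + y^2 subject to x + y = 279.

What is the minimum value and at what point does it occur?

Substitute y = 279 - x into f(x,y) = x^2 + y^2:
g(x) = x^2 + (279 - x)^2 = 2x^2 - 558x + 77841
g'(x) = 4x - 558 = 0  =>  x = 279/2
y = 279 - 279/2 = 279/2
Minimum value = (279/2)^2 + (279/2)^2 = 77841/2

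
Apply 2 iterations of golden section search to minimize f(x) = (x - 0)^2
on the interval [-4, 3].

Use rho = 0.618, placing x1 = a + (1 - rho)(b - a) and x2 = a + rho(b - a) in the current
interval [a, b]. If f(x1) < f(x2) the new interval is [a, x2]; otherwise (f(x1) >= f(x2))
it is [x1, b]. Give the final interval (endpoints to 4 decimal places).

Golden section search for min of f(x) = (x - 0)^2 on [-4, 3].
Each step: x1 = a + (1 - rho)(b - a), x2 = a + rho(b - a); if f(x1) < f(x2) keep [a, x2], otherwise keep [x1, b].
Step 1: [-4.0000, 3.0000], x1=-1.3260 (f=1.7583), x2=0.3260 (f=0.1063); f(x1) > f(x2) => keep [-1.3260, 3.0000]
Step 2: [-1.3260, 3.0000], x1=0.3265 (f=0.1066), x2=1.3475 (f=1.8157); f(x1) < f(x2) => keep [-1.3260, 1.3475]
Final interval: [-1.3260, 1.3475]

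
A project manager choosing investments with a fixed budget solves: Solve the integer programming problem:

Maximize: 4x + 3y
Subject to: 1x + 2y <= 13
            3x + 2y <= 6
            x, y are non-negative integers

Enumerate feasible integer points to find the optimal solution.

Constraint 1: 1x + 2y <= 13
Constraint 2: 3x + 2y <= 6
Feasible x range (need y >= 0): 0 <= x <= min(13/1, 6/3) => x in {0, ..., 2}.
Enumerate feasible integer points row by row (the coefficient of y is 3 > 0, so for each x the largest feasible y gives the best value):
  x = 0: y <= min((13 - 1*0)/2, (6 - 3*0)/2) => y in {0, ..., 3}; best 4*0 + 3*3 = 9
  x = 1: y <= min((13 - 1*1)/2, (6 - 3*1)/2) => y in {0, ..., 1}; best 4*1 + 3*1 = 7
  x = 2: y <= min((13 - 1*2)/2, (6 - 3*2)/2) => y in {0}; best 4*2 + 3*0 = 8
The maximum 4x + 3y = 9 is achieved at x = 0, y = 3.
Check: 1*0 + 2*3 = 6 <= 13 and 3*0 + 2*3 = 6 <= 6.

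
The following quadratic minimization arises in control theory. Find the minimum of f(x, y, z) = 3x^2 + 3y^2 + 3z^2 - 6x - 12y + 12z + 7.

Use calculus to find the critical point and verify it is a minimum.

f(x,y,z) = 3x^2 + 3y^2 + 3z^2 - 6x - 12y + 12z + 7
df/dx = 6x + (-6) = 0 => x = 1
df/dy = 6y + (-12) = 0 => y = 2
df/dz = 6z + (12) = 0 => z = -2
f(1,2,-2) = 3*(1)^2 + 3*(2)^2 + 3*(-2)^2 + -6*(1) + -12*(2) + 12*(-2) + 7 = -20
Hessian is diagonal with entries 6, 6, 6 > 0, confirmed minimum.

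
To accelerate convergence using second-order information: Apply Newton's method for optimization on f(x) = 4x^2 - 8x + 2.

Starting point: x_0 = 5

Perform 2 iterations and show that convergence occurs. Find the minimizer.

f(x) = 4x^2 - 8x + 2, f'(x) = 8x + (-8), f''(x) = 8
Step 1: f'(5) = 32, x_1 = 5 - 32/8 = 1
Step 2: f'(1) = 0, x_2 = 1 (converged)
Newton's method converges in 1 step for quadratics.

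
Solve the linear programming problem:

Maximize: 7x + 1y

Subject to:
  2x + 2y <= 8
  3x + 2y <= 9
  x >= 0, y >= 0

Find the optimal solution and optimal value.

Feasible vertices: (0, 0), (0, 4), (1, 3), (3, 0)
Objective 7x + 1y at each:
  (0, 0): 0
  (0, 4): 4
  (1, 3): 10
  (3, 0): 21
Maximum is 21 at (3, 0).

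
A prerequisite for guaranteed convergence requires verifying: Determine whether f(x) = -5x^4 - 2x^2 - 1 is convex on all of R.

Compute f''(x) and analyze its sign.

f(x) = -5x^4 - 2x^2 - 1
f'(x) = -20x^3 + -4x
f''(x) = -60x^2 + -4
f''(x) = -60x^2 + -4 <= -4 < 0 for all x
Therefore, f is concave on R.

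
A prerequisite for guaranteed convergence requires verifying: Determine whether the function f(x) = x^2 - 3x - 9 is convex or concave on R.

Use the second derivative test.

f(x) = x^2 - 3x - 9
f'(x) = 2x - 3
f''(x) = 2
Since f''(x) = 2 > 0 for all x, f is convex on R.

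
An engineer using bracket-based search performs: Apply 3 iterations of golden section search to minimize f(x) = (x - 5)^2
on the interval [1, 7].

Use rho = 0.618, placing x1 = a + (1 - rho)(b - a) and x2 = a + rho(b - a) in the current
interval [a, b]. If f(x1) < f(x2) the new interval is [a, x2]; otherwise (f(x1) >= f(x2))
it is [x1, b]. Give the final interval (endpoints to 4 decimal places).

Golden section search for min of f(x) = (x - 5)^2 on [1, 7].
Each step: x1 = a + (1 - rho)(b - a), x2 = a + rho(b - a); if f(x1) < f(x2) keep [a, x2], otherwise keep [x1, b].
Step 1: [1.0000, 7.0000], x1=3.2920 (f=2.9173), x2=4.7080 (f=0.0853); f(x1) > f(x2) => keep [3.2920, 7.0000]
Step 2: [3.2920, 7.0000], x1=4.7085 (f=0.0850), x2=5.5835 (f=0.3405); f(x1) < f(x2) => keep [3.2920, 5.5835]
Step 3: [3.2920, 5.5835], x1=4.1674 (f=0.6933), x2=4.7082 (f=0.0852); f(x1) > f(x2) => keep [4.1674, 5.5835]
Final interval: [4.1674, 5.5835]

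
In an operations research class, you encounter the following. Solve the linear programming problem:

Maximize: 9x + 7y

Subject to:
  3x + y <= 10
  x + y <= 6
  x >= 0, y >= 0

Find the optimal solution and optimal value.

Feasible vertices: (0, 0), (0, 6), (2, 4), (10/3, 0)
Objective 9x + 7y at each:
  (0, 0): 0
  (0, 6): 42
  (2, 4): 46
  (10/3, 0): 30
Maximum is 46 at (2, 4).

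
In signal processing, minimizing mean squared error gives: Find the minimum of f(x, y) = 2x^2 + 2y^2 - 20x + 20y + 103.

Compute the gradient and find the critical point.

f(x,y) = 2x^2 + 2y^2 - 20x + 20y + 103
df/dx = 4x + (-20) = 0  =>  x = 5
df/dy = 4y + (20) = 0  =>  y = -5
f(5, -5) = 2*(5)^2 + 2*(-5)^2 + -20*(5) + 20*(-5) + 103 = 3
Hessian is diagonal with entries 4, 4 > 0, so this is a minimum.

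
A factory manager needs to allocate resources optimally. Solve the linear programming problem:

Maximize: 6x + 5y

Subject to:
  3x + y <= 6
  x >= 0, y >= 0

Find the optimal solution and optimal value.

The feasible region has vertices at [(0, 0), (2, 0), (0, 6)].
Checking objective 6x + 5y at each vertex:
  (0, 0): 6*0 + 5*0 = 0
  (2, 0): 6*2 + 5*0 = 12
  (0, 6): 6*0 + 5*6 = 30
Maximum is 30 at (0, 6).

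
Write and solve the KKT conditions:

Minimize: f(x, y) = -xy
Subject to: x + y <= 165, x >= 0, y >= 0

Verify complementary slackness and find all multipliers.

Problem: min -xy s.t. x + y <= 165 (multiplier lambda), x >= 0 (mu_x), y >= 0 (mu_y)
KKT stationarity: -y + lambda - mu_x = 0, -x + lambda - mu_y = 0, with lambda, mu_x, mu_y >= 0
Complementary slackness: lambda*(x + y - 165) = 0, mu_x*x = 0, mu_y*y = 0
If lambda = 0: y = -mu_x <= 0 and x = -mu_y <= 0 force x = y = 0 with f = 0; but x = y = 165/2 is feasible with f = -27225/4 < 0, so this is not the minimum. Hence lambda > 0 and x + y = 165.
Try x > 0, y > 0 (so mu_x = mu_y = 0): y = lambda, x = lambda => x = y = lambda
x + y = 165 => 2*lambda = 165 => lambda = 165/2
x* = y* = 165/2 > 0, consistent with mu_x = mu_y = 0.
(Any feasible point with x = 0 or y = 0 has f = 0 > -27225/4, so the minimum is not on those boundaries.)
min(-xy) = -27225/4 (i.e. max xy = 27225/4)
Multipliers: lambda = 165/2, mu_x = 0, mu_y = 0
Complementary slackness: lambda*(x + y - 165) = 165/2*(165/2 + 165/2 - 165) = 0, mu_x*x = 0*165/2 = 0, mu_y*y = 0*165/2 = 0. Satisfied.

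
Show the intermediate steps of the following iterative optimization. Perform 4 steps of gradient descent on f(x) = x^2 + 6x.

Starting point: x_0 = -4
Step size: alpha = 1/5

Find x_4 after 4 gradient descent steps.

f(x) = x^2 + 6x, f'(x) = 2x + (6)
Step 1: f'(-4) = -2, x_1 = -4 - 1/5 * -2 = -18/5
Step 2: f'(-18/5) = -6/5, x_2 = -18/5 - 1/5 * -6/5 = -84/25
Step 3: f'(-84/25) = -18/25, x_3 = -84/25 - 1/5 * -18/25 = -402/125
Step 4: f'(-402/125) = -54/125, x_4 = -402/125 - 1/5 * -54/125 = -1956/625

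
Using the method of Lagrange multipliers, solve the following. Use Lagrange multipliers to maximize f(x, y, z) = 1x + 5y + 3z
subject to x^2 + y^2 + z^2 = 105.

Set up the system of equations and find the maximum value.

Lagrange conditions: 1 = 2*lambda*x, 5 = 2*lambda*y, 3 = 2*lambda*z
So x:1 = y:5 = z:3, i.e. x = 1t, y = 5t, z = 3t
Constraint: t^2*(1^2 + 5^2 + 3^2) = 105
  t^2 * 35 = 105  =>  t = sqrt(3)
Maximum = 1*1t + 5*5t + 3*3t = 35*sqrt(3) = sqrt(3675)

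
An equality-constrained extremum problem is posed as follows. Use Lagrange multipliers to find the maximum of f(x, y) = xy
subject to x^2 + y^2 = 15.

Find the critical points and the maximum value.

Lagrange conditions: y = 2*lambda*x and x = 2*lambda*y
If x = 0 then y = 0, violating the constraint, so x, y != 0.
Dividing: y/x = x/y => x^2 = y^2 => y = x or y = -x
Constraint: 2x^2 = 15 => x^2 = 15/2 => x = +/-sqrt(15/2)
Critical points: (sqrt(15/2), sqrt(15/2)), (-sqrt(15/2), -sqrt(15/2)), (sqrt(15/2), -sqrt(15/2)), (-sqrt(15/2), sqrt(15/2))
  y = x:  xy = x^2 = 15/2  at (sqrt(15/2), sqrt(15/2)) and (-sqrt(15/2), -sqrt(15/2))
  y = -x: xy = -x^2 = -15/2 at (sqrt(15/2), -sqrt(15/2)) and (-sqrt(15/2), sqrt(15/2))
Maximum xy = 15/2 at (sqrt(15/2), sqrt(15/2)) and (-sqrt(15/2), -sqrt(15/2))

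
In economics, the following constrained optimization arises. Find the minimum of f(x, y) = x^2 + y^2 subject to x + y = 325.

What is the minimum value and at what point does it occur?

Substitute y = 325 - x into f(x,y) = x^2 + y^2:
g(x) = x^2 + (325 - x)^2 = 2x^2 - 650x + 105625
g'(x) = 4x - 650 = 0  =>  x = 325/2
y = 325 - 325/2 = 325/2
Minimum value = (325/2)^2 + (325/2)^2 = 105625/2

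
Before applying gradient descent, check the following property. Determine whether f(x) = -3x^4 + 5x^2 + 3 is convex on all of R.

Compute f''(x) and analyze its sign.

f(x) = -3x^4 + 5x^2 + 3
f'(x) = -12x^3 + 10x
f''(x) = -36x^2 + 10
f''(x) = -36x^2 + 10 -> -inf as |x| -> inf
Therefore, f is not globally convex on R.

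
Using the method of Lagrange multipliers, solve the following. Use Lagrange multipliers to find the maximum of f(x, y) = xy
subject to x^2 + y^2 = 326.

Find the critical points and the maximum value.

Lagrange conditions: y = 2*lambda*x and x = 2*lambda*y
If x = 0 then y = 0, violating the constraint, so x, y != 0.
Dividing: y/x = x/y => x^2 = y^2 => y = x or y = -x
Constraint: 2x^2 = 326 => x^2 = 163 => x = +/-sqrt(163)
Critical points: (sqrt(163), sqrt(163)), (-sqrt(163), -sqrt(163)), (sqrt(163), -sqrt(163)), (-sqrt(163), sqrt(163))
  y = x:  xy = x^2 = 163  at (sqrt(163), sqrt(163)) and (-sqrt(163), -sqrt(163))
  y = -x: xy = -x^2 = -163 at (sqrt(163), -sqrt(163)) and (-sqrt(163), sqrt(163))
Maximum xy = 163 at (sqrt(163), sqrt(163)) and (-sqrt(163), -sqrt(163))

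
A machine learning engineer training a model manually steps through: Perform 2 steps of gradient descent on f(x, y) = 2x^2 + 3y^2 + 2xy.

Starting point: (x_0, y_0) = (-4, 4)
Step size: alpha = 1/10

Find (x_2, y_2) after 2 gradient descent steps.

f(x,y) = 2x^2 + 3y^2 + 2xy
grad_x = 4x + 2y, grad_y = 6y + 2x
Step 1: grad = (-8, 16), (-16/5, 12/5)
Step 2: grad = (-8, 8), (-12/5, 8/5)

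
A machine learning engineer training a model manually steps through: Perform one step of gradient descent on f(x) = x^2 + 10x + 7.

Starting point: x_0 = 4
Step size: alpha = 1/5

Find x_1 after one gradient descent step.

f(x) = x^2 + 10x + 7
f'(x) = 2x + 10
f'(4) = 2*4 + (10) = 18
x_1 = x_0 - alpha * f'(x_0) = 4 - 1/5 * 18 = 2/5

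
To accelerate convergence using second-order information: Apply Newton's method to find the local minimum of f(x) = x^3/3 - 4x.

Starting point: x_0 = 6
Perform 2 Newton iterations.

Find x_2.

f(x) = x^3/3 - 4x
f'(x) = x^2 - 4, f''(x) = 2x
Newton update: x_{n+1} = x_n - (x_n^2 - 4)/(2*x_n)
Step 1: x_0 = 6, f'=32, f''=12, x_1 = 10/3
Step 2: x_1 = 10/3, f'=64/9, f''=20/3, x_2 = 34/15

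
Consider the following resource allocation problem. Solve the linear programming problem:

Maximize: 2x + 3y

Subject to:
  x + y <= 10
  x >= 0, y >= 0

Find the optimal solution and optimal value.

The feasible region has vertices at [(0, 0), (10, 0), (0, 10)].
Checking objective 2x + 3y at each vertex:
  (0, 0): 2*0 + 3*0 = 0
  (10, 0): 2*10 + 3*0 = 20
  (0, 10): 2*0 + 3*10 = 30
Maximum is 30 at (0, 10).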